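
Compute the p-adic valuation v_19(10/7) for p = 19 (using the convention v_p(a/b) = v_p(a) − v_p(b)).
v_19(10/7) = 0

Factor powers of 19 from the numerator and denominator of the reduced fraction: 10 = 19^0 · 10 and 7 = 19^0 · 7. Apply v_p(a/b) = v_p(a) − v_p(b): v_19(10/7) = 0 − 0 = 0.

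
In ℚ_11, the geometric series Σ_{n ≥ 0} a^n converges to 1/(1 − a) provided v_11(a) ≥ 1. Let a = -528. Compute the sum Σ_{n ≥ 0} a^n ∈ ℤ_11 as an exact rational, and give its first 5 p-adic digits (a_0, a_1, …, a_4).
Σ a^n = 1/(1 − a) = 1/529;  first 5 digits = (1, 7, 0, 2, 0)

v_11(a) = 1 ≥ 1, so the series converges in ℤ_11 to 1/(1 − a) = 1/(1 − (-528)) = 1/529. Expand this rational in ℤ_11: compute digits iteratively via d_i = x_i mod 11, x_{i+1} = (x_i − d_i)/11. The first 5 digits are (1, 7, 0, 2, 0).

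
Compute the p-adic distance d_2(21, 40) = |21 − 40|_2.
d_2(21, 40) = 1

Step 1 — x − y = 21 − 40 = -19. Step 2 — v_2(-19) = 0 (factor: -19 = −(2^0 · 19); the sign does not affect v_p). Step 3 — |x − y|_2 = 2^{0} = 1.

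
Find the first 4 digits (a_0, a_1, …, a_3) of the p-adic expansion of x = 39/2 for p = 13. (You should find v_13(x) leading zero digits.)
(a_0, …, a_3) = (0, 8, 6, 6)

v_13(39/2) = 1, so a_0 = ... = a_0 = 0. Factor out: x = 13^1 · u with u = 3/2 a unit in ℤ_13. Expand u iteratively via a_{v+i} = u_i mod 13, u_{i+1} = (u_i − a_{v+i})/13:
  u_0 = 3/2;  a_1 = 8;  u_1 = (u_0 − 8)/13 = -1/2
  u_1 = -1/2;  a_2 = 6;  u_2 = (u_1 − 6)/13 = -1/2
  u_2 = -1/2;  a_3 = 6;  u_3 = (u_2 − 6)/13 = -1/2
Digits: (0, 8, 6, 6).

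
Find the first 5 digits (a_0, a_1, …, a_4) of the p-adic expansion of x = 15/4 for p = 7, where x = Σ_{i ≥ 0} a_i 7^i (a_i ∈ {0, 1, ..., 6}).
(a_0, …, a_4) = (2, 2, 5, 1, 5)

v_7(15/4) = 0 (numerator and denominator both coprime to 7), so x ∈ ℤ_7^×. Compute digits iteratively via a_i = x_i mod 7, x_{i+1} = (x_i − a_i)/7, with x_0 = x:
  x_0 = 15/4;  a_0 = 2;  x_1 = (x_0 − 2)/7 = 1/4
  x_1 = 1/4;  a_1 = 2;  x_2 = (x_1 − 2)/7 = -1/4
  x_2 = -1/4;  a_2 = 5;  x_3 = (x_2 − 5)/7 = -3/4
  x_3 = -3/4;  a_3 = 1;  x_4 = (x_3 − 1)/7 = -1/4
  x_4 = -1/4;  a_4 = 5;  x_5 = (x_4 − 5)/7 = -3/4
Digits: (2, 2, 5, 1, 5).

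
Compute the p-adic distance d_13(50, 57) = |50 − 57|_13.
d_13(50, 57) = 1

Step 1 — x − y = 50 − 57 = -7. Step 2 — v_13(-7) = 0 (factor: -7 = −(13^0 · 7); the sign does not affect v_p). Step 3 — |x − y|_13 = 13^{0} = 1.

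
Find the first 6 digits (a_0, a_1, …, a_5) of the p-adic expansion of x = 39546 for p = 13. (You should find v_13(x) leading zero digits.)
(a_0, …, a_5) = (0, 0, 0, 5, 1, 0)

v_13(39546) = 3, so a_0 = ... = a_2 = 0. Factor out: x = 13^3 · u with u = 18 a unit in ℤ_13. Expand u iteratively via a_{v+i} = u_i mod 13, u_{i+1} = (u_i − a_{v+i})/13:
  u_0 = 18;  a_3 = 5;  u_1 = (u_0 − 5)/13 = 1
  u_1 = 1;  a_4 = 1;  u_2 = (u_1 − 1)/13 = 0
  u_2 = 0;  a_5 = 0;  u_3 = (u_2 − 0)/13 = 0
Digits: (0, 0, 0, 5, 1, 0).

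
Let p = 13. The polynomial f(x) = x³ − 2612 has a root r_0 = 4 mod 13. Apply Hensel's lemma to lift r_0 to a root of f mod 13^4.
r_3 = 26407 (mod 28561)

Hensel: r_{i+1} = r_i − f(r_i)/f′(r_i) mod 13^{i+2}, where f′(x) = 3x². Iterate:
  r_0 = 4 (mod 13)
  r_1 = 43 (mod 169)
  r_2 = 43 (mod 2197)
  r_3 = 26407 (mod 28561)
Final: r = 26407 with f(r) ≡ 0 mod 13^4.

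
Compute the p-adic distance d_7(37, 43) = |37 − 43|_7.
d_7(37, 43) = 1

Step 1 — x − y = 37 − 43 = -6. Step 2 — v_7(-6) = 0 (factor: -6 = −(7^0 · 6); the sign does not affect v_p). Step 3 — |x − y|_7 = 7^{0} = 1.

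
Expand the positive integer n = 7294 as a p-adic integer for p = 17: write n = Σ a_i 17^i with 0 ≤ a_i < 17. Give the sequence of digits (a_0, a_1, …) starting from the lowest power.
(a_0, a_1, …) = (1, 4, 8, 1)

Repeated division by 17 gives the digits low-to-high: 7294 = 1 + 4·17^1 + 8·17^2 + 1·17^3. Digit sequence: (1, 4, 8, 1).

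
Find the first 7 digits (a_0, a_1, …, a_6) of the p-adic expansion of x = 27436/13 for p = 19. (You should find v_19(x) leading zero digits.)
(a_0, …, a_6) = (0, 0, 0, 12, 14, 8, 1)

v_19(27436/13) = 3, so a_0 = ... = a_2 = 0. Factor out: x = 19^3 · u with u = 4/13 a unit in ℤ_19. Expand u iteratively via a_{v+i} = u_i mod 19, u_{i+1} = (u_i − a_{v+i})/19:
  u_0 = 4/13;  a_3 = 12;  u_1 = (u_0 − 12)/19 = -8/13
  u_1 = -8/13;  a_4 = 14;  u_2 = (u_1 − 14)/19 = -10/13
  u_2 = -10/13;  a_5 = 8;  u_3 = (u_2 − 8)/19 = -6/13
  u_3 = -6/13;  a_6 = 1;  u_4 = (u_3 − 1)/19 = -1/13
Digits: (0, 0, 0, 12, 14, 8, 1).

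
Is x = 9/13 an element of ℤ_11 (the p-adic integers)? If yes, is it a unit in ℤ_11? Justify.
x ∈ ℤ_11^× (unit); v_11(x) = 0

ℤ_11 = {x ∈ ℚ_11 : v_11(x) ≥ 0} and ℤ_11^× = {x ∈ ℤ_11 : v_11(x) = 0}. Here v_11(9/13) = v_11(num) − v_11(den) = 0; compare against these criteria.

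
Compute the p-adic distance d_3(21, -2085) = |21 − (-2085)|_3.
d_3(21, -2085) = 1/81

Step 1 — x − y = 21 − (-2085) = 2106. Step 2 — v_3(2106) = 4 (factor: 2106 = (3^4 · 26); the sign does not affect v_p). Step 3 — |x − y|_3 = 3^{-4} = 1/81.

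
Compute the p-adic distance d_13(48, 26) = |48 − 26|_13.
d_13(48, 26) = 1

Step 1 — x − y = 48 − 26 = 22. Step 2 — v_13(22) = 0 (factor: 22 = (13^0 · 22); the sign does not affect v_p). Step 3 — |x − y|_13 = 13^{0} = 1.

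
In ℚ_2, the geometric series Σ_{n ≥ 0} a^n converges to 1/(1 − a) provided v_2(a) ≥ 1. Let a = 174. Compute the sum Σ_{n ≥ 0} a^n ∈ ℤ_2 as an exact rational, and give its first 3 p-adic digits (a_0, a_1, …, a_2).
Σ a^n = 1/(1 − a) = -1/173;  first 3 digits = (1, 1, 0)

v_2(a) = 1 ≥ 1, so the series converges in ℤ_2 to 1/(1 − a) = 1/(1 − 174) = -1/173. Expand this rational in ℤ_2: compute digits iteratively via d_i = x_i mod 2, x_{i+1} = (x_i − d_i)/2. The first 3 digits are (1, 1, 0).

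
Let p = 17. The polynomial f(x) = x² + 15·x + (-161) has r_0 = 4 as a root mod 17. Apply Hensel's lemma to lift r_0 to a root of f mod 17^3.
r_2 = 4016 (mod 4913)

Hensel: r_{i+1} = r_i − f(r_i)·(f′(r_i))^{-1} mod 17^{i+2}, f′(x) = 2x + 15. Iterate:
  r_0 = 4 (mod 17)
  r_1 = 259 (mod 289)
  r_2 = 4016 (mod 4913)
Final: r = 4016 satisfies f(r) ≡ 0 mod 17^3.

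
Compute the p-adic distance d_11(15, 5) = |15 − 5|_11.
d_11(15, 5) = 1

Step 1 — x − y = 15 − 5 = 10. Step 2 — v_11(10) = 0 (factor: 10 = (11^0 · 10); the sign does not affect v_p). Step 3 — |x − y|_11 = 11^{0} = 1.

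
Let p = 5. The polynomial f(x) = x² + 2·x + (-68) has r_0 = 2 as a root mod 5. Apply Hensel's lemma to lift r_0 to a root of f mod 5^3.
r_2 = 37 (mod 125)

Hensel: r_{i+1} = r_i − f(r_i)·(f′(r_i))^{-1} mod 5^{i+2}, f′(x) = 2x + 2. Iterate:
  r_0 = 2 (mod 5)
  r_1 = 12 (mod 25)
  r_2 = 37 (mod 125)
Final: r = 37 satisfies f(r) ≡ 0 mod 5^3.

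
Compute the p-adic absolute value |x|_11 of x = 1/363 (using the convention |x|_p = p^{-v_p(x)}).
|1/363|_11 = 121

Step 1 — compute v_11(x) by factoring powers of 11 out of the numerator and denominator: v_11(1/363) = -2. Step 2 — apply |x|_p = p^{-v_p(x)} = 11^{2} = 121.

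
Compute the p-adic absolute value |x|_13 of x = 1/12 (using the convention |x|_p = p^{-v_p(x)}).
|1/12|_13 = 1

Step 1 — compute v_13(x) by factoring powers of 13 out of the numerator and denominator: v_13(1/12) = 0. Step 2 — apply |x|_p = p^{-v_p(x)} = 13^{0} = 1.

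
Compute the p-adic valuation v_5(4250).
v_5(4250) = 3

v_5(n) is the largest exponent k such that 5^k divides n. Factor out: 4250 = 5^3 · 34. (Sign doesn't affect v_p.) So v_5(4250) = 3.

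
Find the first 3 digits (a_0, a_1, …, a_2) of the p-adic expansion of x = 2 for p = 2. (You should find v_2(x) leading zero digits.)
(a_0, …, a_2) = (0, 1, 0)

v_2(2) = 1, so a_0 = ... = a_0 = 0. Factor out: x = 2^1 · u with u = 1 a unit in ℤ_2. Expand u iteratively via a_{v+i} = u_i mod 2, u_{i+1} = (u_i − a_{v+i})/2:
  u_0 = 1;  a_1 = 1;  u_1 = (u_0 − 1)/2 = 0
  u_1 = 0;  a_2 = 0;  u_2 = (u_1 − 0)/2 = 0
Digits: (0, 1, 0).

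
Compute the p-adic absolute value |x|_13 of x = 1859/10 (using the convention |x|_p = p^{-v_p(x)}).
|1859/10|_13 = 1/169

Step 1 — compute v_13(x) by factoring powers of 13 out of the numerator and denominator: v_13(1859/10) = 2. Step 2 — apply |x|_p = p^{-v_p(x)} = 13^{-2} = 1/169.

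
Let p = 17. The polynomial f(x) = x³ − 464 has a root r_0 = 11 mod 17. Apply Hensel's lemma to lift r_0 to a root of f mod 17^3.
r_2 = 2323 (mod 4913)

Hensel: r_{i+1} = r_i − f(r_i)/f′(r_i) mod 17^{i+2}, where f′(x) = 3x². Iterate:
  r_0 = 11 (mod 17)
  r_1 = 11 (mod 289)
  r_2 = 2323 (mod 4913)
Final: r = 2323 with f(r) ≡ 0 mod 17^3.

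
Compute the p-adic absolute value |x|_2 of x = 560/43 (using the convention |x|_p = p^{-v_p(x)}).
|560/43|_2 = 1/16

Step 1 — compute v_2(x) by factoring powers of 2 out of the numerator and denominator: v_2(560/43) = 4. Step 2 — apply |x|_p = p^{-v_p(x)} = 2^{-4} = 1/16.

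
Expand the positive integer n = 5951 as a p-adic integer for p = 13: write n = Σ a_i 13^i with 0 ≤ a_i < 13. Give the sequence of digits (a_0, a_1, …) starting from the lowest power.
(a_0, a_1, …) = (10, 2, 9, 2)

Repeated division by 13 gives the digits low-to-high: 5951 = 10 + 2·13^1 + 9·13^2 + 2·13^3. Digit sequence: (10, 2, 9, 2).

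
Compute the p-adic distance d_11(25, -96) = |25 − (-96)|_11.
d_11(25, -96) = 1/121

Step 1 — x − y = 25 − (-96) = 121. Step 2 — v_11(121) = 2 (factor: 121 = (11^2 · 1); the sign does not affect v_p). Step 3 — |x − y|_11 = 11^{-2} = 1/121.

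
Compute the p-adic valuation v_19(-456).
v_19(-456) = 1

v_19(n) is the largest exponent k such that 19^k divides n. Factor out: -456 = -19^1 · 24. (Sign doesn't affect v_p.) So v_19(-456) = 1.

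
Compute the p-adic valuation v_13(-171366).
v_13(-171366) = 4

v_13(n) is the largest exponent k such that 13^k divides n. Factor out: -171366 = -13^4 · 6. (Sign doesn't affect v_p.) So v_13(-171366) = 4.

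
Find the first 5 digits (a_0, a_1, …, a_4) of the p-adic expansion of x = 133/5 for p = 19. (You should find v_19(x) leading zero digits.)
(a_0, …, a_4) = (0, 9, 11, 7, 11)

v_19(133/5) = 1, so a_0 = ... = a_0 = 0. Factor out: x = 19^1 · u with u = 7/5 a unit in ℤ_19. Expand u iteratively via a_{v+i} = u_i mod 19, u_{i+1} = (u_i − a_{v+i})/19:
  u_0 = 7/5;  a_1 = 9;  u_1 = (u_0 − 9)/19 = -2/5
  u_1 = -2/5;  a_2 = 11;  u_2 = (u_1 − 11)/19 = -3/5
  u_2 = -3/5;  a_3 = 7;  u_3 = (u_2 − 7)/19 = -2/5
  u_3 = -2/5;  a_4 = 11;  u_4 = (u_3 − 11)/19 = -3/5
Digits: (0, 9, 11, 7, 11).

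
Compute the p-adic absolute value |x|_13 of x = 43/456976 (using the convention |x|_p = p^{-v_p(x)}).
|43/456976|_13 = 28561

Step 1 — compute v_13(x) by factoring powers of 13 out of the numerator and denominator: v_13(43/456976) = -4. Step 2 — apply |x|_p = p^{-v_p(x)} = 13^{4} = 28561.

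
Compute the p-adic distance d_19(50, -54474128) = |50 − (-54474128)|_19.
d_19(50, -54474128) = 1/2476099

Step 1 — x − y = 50 − (-54474128) = 54474178. Step 2 — v_19(54474178) = 5 (factor: 54474178 = (19^5 · 22); the sign does not affect v_p). Step 3 — |x − y|_19 = 19^{-5} = 1/2476099.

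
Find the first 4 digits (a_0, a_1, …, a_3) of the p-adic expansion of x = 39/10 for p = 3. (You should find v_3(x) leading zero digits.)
(a_0, …, a_3) = (0, 1, 1, 0)

v_3(39/10) = 1, so a_0 = ... = a_0 = 0. Factor out: x = 3^1 · u with u = 13/10 a unit in ℤ_3. Expand u iteratively via a_{v+i} = u_i mod 3, u_{i+1} = (u_i − a_{v+i})/3:
  u_0 = 13/10;  a_1 = 1;  u_1 = (u_0 − 1)/3 = 1/10
  u_1 = 1/10;  a_2 = 1;  u_2 = (u_1 − 1)/3 = -3/10
  u_2 = -3/10;  a_3 = 0;  u_3 = (u_2 − 0)/3 = -1/10
Digits: (0, 1, 1, 0).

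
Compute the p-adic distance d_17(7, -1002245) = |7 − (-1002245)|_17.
d_17(7, -1002245) = 1/83521

Step 1 — x − y = 7 − (-1002245) = 1002252. Step 2 — v_17(1002252) = 4 (factor: 1002252 = (17^4 · 12); the sign does not affect v_p). Step 3 — |x − y|_17 = 17^{-4} = 1/83521.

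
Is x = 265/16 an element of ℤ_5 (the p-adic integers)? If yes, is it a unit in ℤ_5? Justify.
x ∈ ℤ_5 but not a unit; v_5(x) = 1 > 0

ℤ_5 = {x ∈ ℚ_5 : v_5(x) ≥ 0} and ℤ_5^× = {x ∈ ℤ_5 : v_5(x) = 0}. Here v_5(265/16) = v_5(num) − v_5(den) = 1; compare against these criteria.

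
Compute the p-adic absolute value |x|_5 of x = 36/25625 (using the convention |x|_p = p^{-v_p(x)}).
|36/25625|_5 = 625

Step 1 — compute v_5(x) by factoring powers of 5 out of the numerator and denominator: v_5(36/25625) = -4. Step 2 — apply |x|_p = p^{-v_p(x)} = 5^{4} = 625.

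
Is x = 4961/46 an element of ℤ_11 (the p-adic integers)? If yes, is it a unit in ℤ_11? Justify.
x ∈ ℤ_11 but not a unit; v_11(x) = 2 > 0

ℤ_11 = {x ∈ ℚ_11 : v_11(x) ≥ 0} and ℤ_11^× = {x ∈ ℤ_11 : v_11(x) = 0}. Here v_11(4961/46) = v_11(num) − v_11(den) = 2; compare against these criteria.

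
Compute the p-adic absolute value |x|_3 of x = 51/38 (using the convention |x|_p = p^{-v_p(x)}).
|51/38|_3 = 1/3

Step 1 — compute v_3(x) by factoring powers of 3 out of the numerator and denominator: v_3(51/38) = 1. Step 2 — apply |x|_p = p^{-v_p(x)} = 3^{-1} = 1/3.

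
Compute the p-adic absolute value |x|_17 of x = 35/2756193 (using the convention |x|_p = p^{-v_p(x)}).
|35/2756193|_17 = 83521

Step 1 — compute v_17(x) by factoring powers of 17 out of the numerator and denominator: v_17(35/2756193) = -4. Step 2 — apply |x|_p = p^{-v_p(x)} = 17^{4} = 83521.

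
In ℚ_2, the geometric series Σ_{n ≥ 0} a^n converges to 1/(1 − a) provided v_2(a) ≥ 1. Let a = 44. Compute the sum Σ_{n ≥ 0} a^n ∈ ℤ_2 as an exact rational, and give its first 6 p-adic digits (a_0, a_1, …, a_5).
Σ a^n = 1/(1 − a) = -1/43;  first 6 digits = (1, 0, 1, 1, 1, 1)

v_2(a) = 2 ≥ 1, so the series converges in ℤ_2 to 1/(1 − a) = 1/(1 − 44) = -1/43. Expand this rational in ℤ_2: compute digits iteratively via d_i = x_i mod 2, x_{i+1} = (x_i − d_i)/2. The first 6 digits are (1, 0, 1, 1, 1, 1).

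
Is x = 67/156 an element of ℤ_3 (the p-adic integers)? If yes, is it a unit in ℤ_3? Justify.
x ∉ ℤ_3 (v_3(x) = -1 < 0)

ℤ_3 = {x ∈ ℚ_3 : v_3(x) ≥ 0} and ℤ_3^× = {x ∈ ℤ_3 : v_3(x) = 0}. Here v_3(67/156) = v_3(num) − v_3(den) = -1; compare against these criteria.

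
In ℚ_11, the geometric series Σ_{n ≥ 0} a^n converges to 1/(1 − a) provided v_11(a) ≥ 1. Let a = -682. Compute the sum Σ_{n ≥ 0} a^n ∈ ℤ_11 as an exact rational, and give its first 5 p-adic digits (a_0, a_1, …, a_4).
Σ a^n = 1/(1 − a) = 1/683;  first 5 digits = (1, 4, 10, 5, 5)

v_11(a) = 1 ≥ 1, so the series converges in ℤ_11 to 1/(1 − a) = 1/(1 − (-682)) = 1/683. Expand this rational in ℤ_11: compute digits iteratively via d_i = x_i mod 11, x_{i+1} = (x_i − d_i)/11. The first 5 digits are (1, 4, 10, 5, 5).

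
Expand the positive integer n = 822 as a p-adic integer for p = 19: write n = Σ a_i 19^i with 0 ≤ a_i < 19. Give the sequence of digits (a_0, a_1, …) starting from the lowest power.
(a_0, a_1, …) = (5, 5, 2)

Repeated division by 19 gives the digits low-to-high: 822 = 5 + 5·19^1 + 2·19^2. Digit sequence: (5, 5, 2).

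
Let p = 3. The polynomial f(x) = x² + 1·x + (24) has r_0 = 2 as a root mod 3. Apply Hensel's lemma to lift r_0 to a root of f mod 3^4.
r_3 = 59 (mod 81)

Hensel: r_{i+1} = r_i − f(r_i)·(f′(r_i))^{-1} mod 3^{i+2}, f′(x) = 2x + 1. Iterate:
  r_0 = 2 (mod 3)
  r_1 = 5 (mod 9)
  r_2 = 5 (mod 27)
  r_3 = 59 (mod 81)
Final: r = 59 satisfies f(r) ≡ 0 mod 3^4.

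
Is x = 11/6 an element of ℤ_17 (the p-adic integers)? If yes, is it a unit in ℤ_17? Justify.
x ∈ ℤ_17^× (unit); v_17(x) = 0

ℤ_17 = {x ∈ ℚ_17 : v_17(x) ≥ 0} and ℤ_17^× = {x ∈ ℤ_17 : v_17(x) = 0}. Here v_17(11/6) = v_17(num) − v_17(den) = 0; compare against these criteria.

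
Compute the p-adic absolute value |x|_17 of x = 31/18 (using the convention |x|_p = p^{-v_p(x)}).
|31/18|_17 = 1

Step 1 — compute v_17(x) by factoring powers of 17 out of the numerator and denominator: v_17(31/18) = 0. Step 2 — apply |x|_p = p^{-v_p(x)} = 17^{0} = 1.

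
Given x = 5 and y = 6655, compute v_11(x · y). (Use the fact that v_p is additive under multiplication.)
v_11(33275) = 3

v_p(x) = 0 (factor: 5 = 11^0 · 5); v_p(y) = 3 (factor: 6655 = 11^3 · 5). Additivity: v_p(xy) = v_p(x) + v_p(y) = 0 + 3 = 3. (Direct check: xy = 33275 = 11^3 · (25).)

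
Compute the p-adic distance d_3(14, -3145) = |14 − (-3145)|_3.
d_3(14, -3145) = 1/243

Step 1 — x − y = 14 − (-3145) = 3159. Step 2 — v_3(3159) = 5 (factor: 3159 = (3^5 · 13); the sign does not affect v_p). Step 3 — |x − y|_3 = 3^{-5} = 1/243.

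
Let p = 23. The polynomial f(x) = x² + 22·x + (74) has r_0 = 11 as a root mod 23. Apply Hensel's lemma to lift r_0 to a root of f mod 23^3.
r_2 = 6313 (mod 12167)

Hensel: r_{i+1} = r_i − f(r_i)·(f′(r_i))^{-1} mod 23^{i+2}, f′(x) = 2x + 22. Iterate:
  r_0 = 11 (mod 23)
  r_1 = 494 (mod 529)
  r_2 = 6313 (mod 12167)
Final: r = 6313 satisfies f(r) ≡ 0 mod 23^3.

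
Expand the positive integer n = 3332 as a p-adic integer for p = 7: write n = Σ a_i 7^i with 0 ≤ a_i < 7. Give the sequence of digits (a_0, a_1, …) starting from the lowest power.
(a_0, a_1, …) = (0, 0, 5, 2, 1)

Repeated division by 7 gives the digits low-to-high: 3332 = 5·7^2 + 2·7^3 + 1·7^4. Digit sequence: (0, 0, 5, 2, 1).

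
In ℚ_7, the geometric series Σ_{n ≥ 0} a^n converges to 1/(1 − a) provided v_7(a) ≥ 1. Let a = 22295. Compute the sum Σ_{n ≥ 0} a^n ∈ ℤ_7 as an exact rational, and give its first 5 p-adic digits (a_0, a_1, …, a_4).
Σ a^n = 1/(1 − a) = -1/22294;  first 5 digits = (1, 0, 0, 2, 2)

v_7(a) = 3 ≥ 1, so the series converges in ℤ_7 to 1/(1 − a) = 1/(1 − 22295) = -1/22294. Expand this rational in ℤ_7: compute digits iteratively via d_i = x_i mod 7, x_{i+1} = (x_i − d_i)/7. The first 5 digits are (1, 0, 0, 2, 2).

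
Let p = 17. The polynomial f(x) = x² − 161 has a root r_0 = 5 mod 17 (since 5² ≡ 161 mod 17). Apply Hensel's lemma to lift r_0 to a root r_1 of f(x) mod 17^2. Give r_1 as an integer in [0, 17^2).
r_1 = 192 (mod 289)

Hensel's recurrence: r_{i+1} = r_i − f(r_i)·(f′(r_i))^{-1} mod 17^{i+2}, with f′(x) = 2x. Iterate:
  r_0 = 5 (mod 17)
  r_1 = 192 (mod 289)
Final: r_1 = 192, and one checks f(r_1) ≡ 0 mod 17^2.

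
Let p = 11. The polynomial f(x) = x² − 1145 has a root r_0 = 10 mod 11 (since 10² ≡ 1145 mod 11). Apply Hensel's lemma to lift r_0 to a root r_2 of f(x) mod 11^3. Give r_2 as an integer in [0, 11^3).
r_2 = 637 (mod 1331)

Hensel's recurrence: r_{i+1} = r_i − f(r_i)·(f′(r_i))^{-1} mod 11^{i+2}, with f′(x) = 2x. Iterate:
  r_0 = 10 (mod 11)
  r_1 = 32 (mod 121)
  r_2 = 637 (mod 1331)
Final: r_2 = 637, and one checks f(r_2) ≡ 0 mod 11^3.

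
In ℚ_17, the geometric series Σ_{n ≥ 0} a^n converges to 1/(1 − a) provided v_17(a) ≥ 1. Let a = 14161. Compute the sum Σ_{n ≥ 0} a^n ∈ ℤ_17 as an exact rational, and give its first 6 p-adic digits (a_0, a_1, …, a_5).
Σ a^n = 1/(1 − a) = -1/14160;  first 6 digits = (1, 0, 15, 2, 4, 5)

v_17(a) = 2 ≥ 1, so the series converges in ℤ_17 to 1/(1 − a) = 1/(1 − 14161) = -1/14160. Expand this rational in ℤ_17: compute digits iteratively via d_i = x_i mod 17, x_{i+1} = (x_i − d_i)/17. The first 6 digits are (1, 0, 15, 2, 4, 5).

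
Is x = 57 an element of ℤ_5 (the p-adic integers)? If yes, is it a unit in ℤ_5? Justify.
x ∈ ℤ_5^× (unit); v_5(x) = 0

ℤ_5 = {x ∈ ℚ_5 : v_5(x) ≥ 0} and ℤ_5^× = {x ∈ ℤ_5 : v_5(x) = 0}. Here v_5(57) = v_5(num) − v_5(den) = 0; compare against these criteria.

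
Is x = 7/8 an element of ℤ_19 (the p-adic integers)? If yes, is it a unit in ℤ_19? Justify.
x ∈ ℤ_19^× (unit); v_19(x) = 0

ℤ_19 = {x ∈ ℚ_19 : v_19(x) ≥ 0} and ℤ_19^× = {x ∈ ℤ_19 : v_19(x) = 0}. Here v_19(7/8) = v_19(num) − v_19(den) = 0; compare against these criteria.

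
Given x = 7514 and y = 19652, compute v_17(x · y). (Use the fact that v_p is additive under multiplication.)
v_17(147665128) = 5

v_p(x) = 2 (factor: 7514 = 17^2 · 26); v_p(y) = 3 (factor: 19652 = 17^3 · 4). Additivity: v_p(xy) = v_p(x) + v_p(y) = 2 + 3 = 5. (Direct check: xy = 147665128 = 17^5 · (104).)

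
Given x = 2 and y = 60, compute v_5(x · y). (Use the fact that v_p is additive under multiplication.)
v_5(120) = 1

v_p(x) = 0 (factor: 2 = 5^0 · 2); v_p(y) = 1 (factor: 60 = 5^1 · 12). Additivity: v_p(xy) = v_p(x) + v_p(y) = 0 + 1 = 1. (Direct check: xy = 120 = 5^1 · (24).)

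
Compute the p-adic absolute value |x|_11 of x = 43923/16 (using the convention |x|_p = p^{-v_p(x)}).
|43923/16|_11 = 1/14641

Step 1 — compute v_11(x) by factoring powers of 11 out of the numerator and denominator: v_11(43923/16) = 4. Step 2 — apply |x|_p = p^{-v_p(x)} = 11^{-4} = 1/14641.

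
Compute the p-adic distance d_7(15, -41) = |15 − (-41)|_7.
d_7(15, -41) = 1/7

Step 1 — x − y = 15 − (-41) = 56. Step 2 — v_7(56) = 1 (factor: 56 = (7^1 · 8); the sign does not affect v_p). Step 3 — |x − y|_7 = 7^{-1} = 1/7.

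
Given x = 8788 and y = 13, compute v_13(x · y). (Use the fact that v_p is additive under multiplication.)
v_13(114244) = 4

v_p(x) = 3 (factor: 8788 = 13^3 · 4); v_p(y) = 1 (factor: 13 = 13^1 · 1). Additivity: v_p(xy) = v_p(x) + v_p(y) = 3 + 1 = 4. (Direct check: xy = 114244 = 13^4 · (4).)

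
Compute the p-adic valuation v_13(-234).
v_13(-234) = 1

v_13(n) is the largest exponent k such that 13^k divides n. Factor out: -234 = -13^1 · 18. (Sign doesn't affect v_p.) So v_13(-234) = 1.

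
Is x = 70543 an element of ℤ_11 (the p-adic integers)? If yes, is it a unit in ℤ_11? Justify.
x ∈ ℤ_11 but not a unit; v_11(x) = 3 > 0

ℤ_11 = {x ∈ ℚ_11 : v_11(x) ≥ 0} and ℤ_11^× = {x ∈ ℤ_11 : v_11(x) = 0}. Here v_11(70543) = v_11(num) − v_11(den) = 3; compare against these criteria.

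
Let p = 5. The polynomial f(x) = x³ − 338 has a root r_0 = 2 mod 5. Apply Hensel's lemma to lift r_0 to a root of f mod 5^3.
r_2 = 42 (mod 125)

Hensel: r_{i+1} = r_i − f(r_i)/f′(r_i) mod 5^{i+2}, where f′(x) = 3x². Iterate:
  r_0 = 2 (mod 5)
  r_1 = 17 (mod 25)
  r_2 = 42 (mod 125)
Final: r = 42 with f(r) ≡ 0 mod 5^3.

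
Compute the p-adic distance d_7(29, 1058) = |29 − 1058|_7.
d_7(29, 1058) = 1/343

Step 1 — x − y = 29 − 1058 = -1029. Step 2 — v_7(-1029) = 3 (factor: -1029 = −(7^3 · 3); the sign does not affect v_p). Step 3 — |x − y|_7 = 7^{-3} = 1/343.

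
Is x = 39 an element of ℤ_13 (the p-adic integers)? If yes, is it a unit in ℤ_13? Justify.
x ∈ ℤ_13 but not a unit; v_13(x) = 1 > 0

ℤ_13 = {x ∈ ℚ_13 : v_13(x) ≥ 0} and ℤ_13^× = {x ∈ ℤ_13 : v_13(x) = 0}. Here v_13(39) = v_13(num) − v_13(den) = 1; compare against these criteria.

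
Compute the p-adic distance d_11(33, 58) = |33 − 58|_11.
d_11(33, 58) = 1

Step 1 — x − y = 33 − 58 = -25. Step 2 — v_11(-25) = 0 (factor: -25 = −(11^0 · 25); the sign does not affect v_p). Step 3 — |x − y|_11 = 11^{0} = 1.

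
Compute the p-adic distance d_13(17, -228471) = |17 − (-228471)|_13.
d_13(17, -228471) = 1/28561

Step 1 — x − y = 17 − (-228471) = 228488. Step 2 — v_13(228488) = 4 (factor: 228488 = (13^4 · 8); the sign does not affect v_p). Step 3 — |x − y|_13 = 13^{-4} = 1/28561.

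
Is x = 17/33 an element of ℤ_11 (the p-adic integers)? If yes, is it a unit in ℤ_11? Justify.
x ∉ ℤ_11 (v_11(x) = -1 < 0)

ℤ_11 = {x ∈ ℚ_11 : v_11(x) ≥ 0} and ℤ_11^× = {x ∈ ℤ_11 : v_11(x) = 0}. Here v_11(17/33) = v_11(num) − v_11(den) = -1; compare against these criteria.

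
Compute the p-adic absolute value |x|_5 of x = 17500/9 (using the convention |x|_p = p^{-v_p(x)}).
|17500/9|_5 = 1/625

Step 1 — compute v_5(x) by factoring powers of 5 out of the numerator and denominator: v_5(17500/9) = 4. Step 2 — apply |x|_p = p^{-v_p(x)} = 5^{-4} = 1/625.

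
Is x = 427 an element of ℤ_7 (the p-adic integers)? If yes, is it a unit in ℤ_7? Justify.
x ∈ ℤ_7 but not a unit; v_7(x) = 1 > 0

ℤ_7 = {x ∈ ℚ_7 : v_7(x) ≥ 0} and ℤ_7^× = {x ∈ ℤ_7 : v_7(x) = 0}. Here v_7(427) = v_7(num) − v_7(den) = 1; compare against these criteria.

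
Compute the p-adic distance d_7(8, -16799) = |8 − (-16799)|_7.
d_7(8, -16799) = 1/16807

Step 1 — x − y = 8 − (-16799) = 16807. Step 2 — v_7(16807) = 5 (factor: 16807 = (7^5 · 1); the sign does not affect v_p). Step 3 — |x − y|_7 = 7^{-5} = 1/16807.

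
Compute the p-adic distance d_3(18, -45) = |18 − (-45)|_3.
d_3(18, -45) = 1/9

Step 1 — x − y = 18 − (-45) = 63. Step 2 — v_3(63) = 2 (factor: 63 = (3^2 · 7); the sign does not affect v_p). Step 3 — |x − y|_3 = 3^{-2} = 1/9.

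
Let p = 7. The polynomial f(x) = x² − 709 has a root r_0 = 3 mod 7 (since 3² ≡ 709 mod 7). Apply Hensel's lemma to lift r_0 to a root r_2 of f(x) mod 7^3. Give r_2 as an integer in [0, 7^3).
r_2 = 87 (mod 343)

Hensel's recurrence: r_{i+1} = r_i − f(r_i)·(f′(r_i))^{-1} mod 7^{i+2}, with f′(x) = 2x. Iterate:
  r_0 = 3 (mod 7)
  r_1 = 38 (mod 49)
  r_2 = 87 (mod 343)
Final: r_2 = 87, and one checks f(r_2) ≡ 0 mod 7^3.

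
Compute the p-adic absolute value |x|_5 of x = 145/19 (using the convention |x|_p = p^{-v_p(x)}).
|145/19|_5 = 1/5

Step 1 — compute v_5(x) by factoring powers of 5 out of the numerator and denominator: v_5(145/19) = 1. Step 2 — apply |x|_p = p^{-v_p(x)} = 5^{-1} = 1/5.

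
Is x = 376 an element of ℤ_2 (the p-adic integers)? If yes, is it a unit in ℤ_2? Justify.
x ∈ ℤ_2 but not a unit; v_2(x) = 3 > 0

ℤ_2 = {x ∈ ℚ_2 : v_2(x) ≥ 0} and ℤ_2^× = {x ∈ ℤ_2 : v_2(x) = 0}. Here v_2(376) = v_2(num) − v_2(den) = 3; compare against these criteria.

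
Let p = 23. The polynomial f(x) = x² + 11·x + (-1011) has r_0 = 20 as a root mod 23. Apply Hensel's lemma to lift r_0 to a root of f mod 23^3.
r_2 = 8668 (mod 12167)

Hensel: r_{i+1} = r_i − f(r_i)·(f′(r_i))^{-1} mod 23^{i+2}, f′(x) = 2x + 11. Iterate:
  r_0 = 20 (mod 23)
  r_1 = 204 (mod 529)
  r_2 = 8668 (mod 12167)
Final: r = 8668 satisfies f(r) ≡ 0 mod 23^3.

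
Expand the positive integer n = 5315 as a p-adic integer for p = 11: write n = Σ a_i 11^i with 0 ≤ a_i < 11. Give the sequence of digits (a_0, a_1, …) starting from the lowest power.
(a_0, a_1, …) = (2, 10, 10, 3)

Repeated division by 11 gives the digits low-to-high: 5315 = 2 + 10·11^1 + 10·11^2 + 3·11^3. Digit sequence: (2, 10, 10, 3).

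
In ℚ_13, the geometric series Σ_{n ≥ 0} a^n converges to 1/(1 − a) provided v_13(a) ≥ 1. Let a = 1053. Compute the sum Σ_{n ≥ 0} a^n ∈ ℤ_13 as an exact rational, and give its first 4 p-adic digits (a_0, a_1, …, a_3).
Σ a^n = 1/(1 − a) = -1/1052;  first 4 digits = (1, 3, 2, 12)

v_13(a) = 1 ≥ 1, so the series converges in ℤ_13 to 1/(1 − a) = 1/(1 − 1053) = -1/1052. Expand this rational in ℤ_13: compute digits iteratively via d_i = x_i mod 13, x_{i+1} = (x_i − d_i)/13. The first 4 digits are (1, 3, 2, 12).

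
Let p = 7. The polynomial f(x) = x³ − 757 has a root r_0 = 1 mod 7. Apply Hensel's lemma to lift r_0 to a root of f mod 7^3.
r_2 = 204 (mod 343)

Hensel: r_{i+1} = r_i − f(r_i)/f′(r_i) mod 7^{i+2}, where f′(x) = 3x². Iterate:
  r_0 = 1 (mod 7)
  r_1 = 8 (mod 49)
  r_2 = 204 (mod 343)
Final: r = 204 with f(r) ≡ 0 mod 7^3.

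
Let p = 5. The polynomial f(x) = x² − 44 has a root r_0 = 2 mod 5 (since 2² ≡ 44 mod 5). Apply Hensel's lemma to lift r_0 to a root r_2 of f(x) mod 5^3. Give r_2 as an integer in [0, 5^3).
r_2 = 112 (mod 125)

Hensel's recurrence: r_{i+1} = r_i − f(r_i)·(f′(r_i))^{-1} mod 5^{i+2}, with f′(x) = 2x. Iterate:
  r_0 = 2 (mod 5)
  r_1 = 12 (mod 25)
  r_2 = 112 (mod 125)
Final: r_2 = 112, and one checks f(r_2) ≡ 0 mod 5^3.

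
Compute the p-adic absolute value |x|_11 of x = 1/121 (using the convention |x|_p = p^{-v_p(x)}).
|1/121|_11 = 121

Step 1 — compute v_11(x) by factoring powers of 11 out of the numerator and denominator: v_11(1/121) = -2. Step 2 — apply |x|_p = p^{-v_p(x)} = 11^{2} = 121.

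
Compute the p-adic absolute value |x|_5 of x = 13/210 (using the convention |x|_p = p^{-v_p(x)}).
|13/210|_5 = 5

Step 1 — compute v_5(x) by factoring powers of 5 out of the numerator and denominator: v_5(13/210) = -1. Step 2 — apply |x|_p = p^{-v_p(x)} = 5^{1} = 5.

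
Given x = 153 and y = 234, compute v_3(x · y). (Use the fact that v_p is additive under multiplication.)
v_3(35802) = 4

v_p(x) = 2 (factor: 153 = 3^2 · 17); v_p(y) = 2 (factor: 234 = 3^2 · 26). Additivity: v_p(xy) = v_p(x) + v_p(y) = 2 + 2 = 4. (Direct check: xy = 35802 = 3^4 · (442).)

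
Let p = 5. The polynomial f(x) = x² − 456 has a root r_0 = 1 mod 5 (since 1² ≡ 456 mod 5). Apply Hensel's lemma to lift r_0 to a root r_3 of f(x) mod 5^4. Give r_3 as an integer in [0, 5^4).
r_3 = 491 (mod 625)

Hensel's recurrence: r_{i+1} = r_i − f(r_i)·(f′(r_i))^{-1} mod 5^{i+2}, with f′(x) = 2x. Iterate:
  r_0 = 1 (mod 5)
  r_1 = 16 (mod 25)
  r_2 = 116 (mod 125)
  r_3 = 491 (mod 625)
Final: r_3 = 491, and one checks f(r_3) ≡ 0 mod 5^4.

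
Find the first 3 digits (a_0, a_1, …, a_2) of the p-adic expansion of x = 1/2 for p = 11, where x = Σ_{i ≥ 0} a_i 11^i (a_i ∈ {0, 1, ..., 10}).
(a_0, …, a_2) = (6, 5, 5)

v_11(1/2) = 0 (numerator and denominator both coprime to 11), so x ∈ ℤ_11^×. Compute digits iteratively via a_i = x_i mod 11, x_{i+1} = (x_i − a_i)/11, with x_0 = x:
  x_0 = 1/2;  a_0 = 6;  x_1 = (x_0 − 6)/11 = -1/2
  x_1 = -1/2;  a_1 = 5;  x_2 = (x_1 − 5)/11 = -1/2
  x_2 = -1/2;  a_2 = 5;  x_3 = (x_2 − 5)/11 = -1/2
Digits: (6, 5, 5).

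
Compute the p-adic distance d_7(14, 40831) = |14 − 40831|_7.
d_7(14, 40831) = 1/2401

Step 1 — x − y = 14 − 40831 = -40817. Step 2 — v_7(-40817) = 4 (factor: -40817 = −(7^4 · 17); the sign does not affect v_p). Step 3 — |x − y|_7 = 7^{-4} = 1/2401.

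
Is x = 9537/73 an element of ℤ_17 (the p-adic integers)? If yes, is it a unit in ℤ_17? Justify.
x ∈ ℤ_17 but not a unit; v_17(x) = 2 > 0

ℤ_17 = {x ∈ ℚ_17 : v_17(x) ≥ 0} and ℤ_17^× = {x ∈ ℤ_17 : v_17(x) = 0}. Here v_17(9537/73) = v_17(num) − v_17(den) = 2; compare against these criteria.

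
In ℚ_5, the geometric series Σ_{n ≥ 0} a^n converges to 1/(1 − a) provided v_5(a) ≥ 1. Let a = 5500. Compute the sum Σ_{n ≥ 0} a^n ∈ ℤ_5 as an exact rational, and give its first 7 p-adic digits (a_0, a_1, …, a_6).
Σ a^n = 1/(1 − a) = -1/5499;  first 7 digits = (1, 0, 0, 4, 3, 1, 1)

v_5(a) = 3 ≥ 1, so the series converges in ℤ_5 to 1/(1 − a) = 1/(1 − 5500) = -1/5499. Expand this rational in ℤ_5: compute digits iteratively via d_i = x_i mod 5, x_{i+1} = (x_i − d_i)/5. The first 7 digits are (1, 0, 0, 4, 3, 1, 1).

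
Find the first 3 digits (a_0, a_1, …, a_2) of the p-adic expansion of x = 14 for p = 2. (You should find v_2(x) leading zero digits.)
(a_0, …, a_2) = (0, 1, 1)

v_2(14) = 1, so a_0 = ... = a_0 = 0. Factor out: x = 2^1 · u with u = 7 a unit in ℤ_2. Expand u iteratively via a_{v+i} = u_i mod 2, u_{i+1} = (u_i − a_{v+i})/2:
  u_0 = 7;  a_1 = 1;  u_1 = (u_0 − 1)/2 = 3
  u_1 = 3;  a_2 = 1;  u_2 = (u_1 − 1)/2 = 1
Digits: (0, 1, 1).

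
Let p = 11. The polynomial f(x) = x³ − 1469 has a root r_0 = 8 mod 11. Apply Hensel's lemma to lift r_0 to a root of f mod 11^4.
r_3 = 514 (mod 14641)

Hensel: r_{i+1} = r_i − f(r_i)/f′(r_i) mod 11^{i+2}, where f′(x) = 3x². Iterate:
  r_0 = 8 (mod 11)
  r_1 = 30 (mod 121)
  r_2 = 514 (mod 1331)
  r_3 = 514 (mod 14641)
Final: r = 514 with f(r) ≡ 0 mod 11^4.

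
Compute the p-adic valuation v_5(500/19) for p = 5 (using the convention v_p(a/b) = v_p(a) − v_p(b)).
v_5(500/19) = 3

Factor powers of 5 from the numerator and denominator of the reduced fraction: 500 = 5^3 · 4 and 19 = 5^0 · 19. Apply v_p(a/b) = v_p(a) − v_p(b): v_5(500/19) = 3 − 0 = 3.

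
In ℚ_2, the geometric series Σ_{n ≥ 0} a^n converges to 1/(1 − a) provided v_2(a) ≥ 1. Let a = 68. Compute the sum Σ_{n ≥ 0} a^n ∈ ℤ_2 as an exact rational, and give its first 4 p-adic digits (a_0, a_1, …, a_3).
Σ a^n = 1/(1 − a) = -1/67;  first 4 digits = (1, 0, 1, 0)

v_2(a) = 2 ≥ 1, so the series converges in ℤ_2 to 1/(1 − a) = 1/(1 − 68) = -1/67. Expand this rational in ℤ_2: compute digits iteratively via d_i = x_i mod 2, x_{i+1} = (x_i − d_i)/2. The first 4 digits are (1, 0, 1, 0).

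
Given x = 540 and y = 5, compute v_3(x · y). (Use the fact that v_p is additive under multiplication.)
v_3(2700) = 3

v_p(x) = 3 (factor: 540 = 3^3 · 20); v_p(y) = 0 (factor: 5 = 3^0 · 5). Additivity: v_p(xy) = v_p(x) + v_p(y) = 3 + 0 = 3. (Direct check: xy = 2700 = 3^3 · (100).)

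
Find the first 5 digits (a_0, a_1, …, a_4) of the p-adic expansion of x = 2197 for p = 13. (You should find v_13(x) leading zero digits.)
(a_0, …, a_4) = (0, 0, 0, 1, 0)

v_13(2197) = 3, so a_0 = ... = a_2 = 0. Factor out: x = 13^3 · u with u = 1 a unit in ℤ_13. Expand u iteratively via a_{v+i} = u_i mod 13, u_{i+1} = (u_i − a_{v+i})/13:
  u_0 = 1;  a_3 = 1;  u_1 = (u_0 − 1)/13 = 0
  u_1 = 0;  a_4 = 0;  u_2 = (u_1 − 0)/13 = 0
Digits: (0, 0, 0, 1, 0).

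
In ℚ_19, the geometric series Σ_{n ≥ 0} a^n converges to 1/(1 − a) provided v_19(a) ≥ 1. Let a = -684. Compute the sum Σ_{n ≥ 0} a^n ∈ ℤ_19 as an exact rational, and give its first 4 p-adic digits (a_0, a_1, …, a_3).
Σ a^n = 1/(1 − a) = 1/685;  first 4 digits = (1, 2, 2, 0)

v_19(a) = 1 ≥ 1, so the series converges in ℤ_19 to 1/(1 − a) = 1/(1 − (-684)) = 1/685. Expand this rational in ℤ_19: compute digits iteratively via d_i = x_i mod 19, x_{i+1} = (x_i − d_i)/19. The first 4 digits are (1, 2, 2, 0).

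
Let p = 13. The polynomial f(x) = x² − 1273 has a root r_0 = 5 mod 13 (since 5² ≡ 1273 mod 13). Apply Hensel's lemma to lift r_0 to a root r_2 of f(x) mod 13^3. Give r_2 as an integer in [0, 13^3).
r_2 = 1279 (mod 2197)

Hensel's recurrence: r_{i+1} = r_i − f(r_i)·(f′(r_i))^{-1} mod 13^{i+2}, with f′(x) = 2x. Iterate:
  r_0 = 5 (mod 13)
  r_1 = 96 (mod 169)
  r_2 = 1279 (mod 2197)
Final: r_2 = 1279, and one checks f(r_2) ≡ 0 mod 13^3.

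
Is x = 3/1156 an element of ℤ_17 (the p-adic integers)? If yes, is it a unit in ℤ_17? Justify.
x ∉ ℤ_17 (v_17(x) = -2 < 0)

ℤ_17 = {x ∈ ℚ_17 : v_17(x) ≥ 0} and ℤ_17^× = {x ∈ ℤ_17 : v_17(x) = 0}. Here v_17(3/1156) = v_17(num) − v_17(den) = -2; compare against these criteria.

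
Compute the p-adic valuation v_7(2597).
v_7(2597) = 2

v_7(n) is the largest exponent k such that 7^k divides n. Factor out: 2597 = 7^2 · 53. (Sign doesn't affect v_p.) So v_7(2597) = 2.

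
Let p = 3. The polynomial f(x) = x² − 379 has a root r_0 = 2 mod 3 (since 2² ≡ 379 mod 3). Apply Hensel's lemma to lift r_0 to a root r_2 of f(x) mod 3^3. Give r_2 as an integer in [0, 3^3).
r_2 = 26 (mod 27)

Hensel's recurrence: r_{i+1} = r_i − f(r_i)·(f′(r_i))^{-1} mod 3^{i+2}, with f′(x) = 2x. Iterate:
  r_0 = 2 (mod 3)
  r_1 = 8 (mod 9)
  r_2 = 26 (mod 27)
Final: r_2 = 26, and one checks f(r_2) ≡ 0 mod 3^3.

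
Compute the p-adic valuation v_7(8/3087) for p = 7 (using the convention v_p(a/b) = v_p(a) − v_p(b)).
v_7(8/3087) = -3

Factor powers of 7 from the numerator and denominator of the reduced fraction: 8 = 7^0 · 8 and 3087 = 7^3 · 9. Apply v_p(a/b) = v_p(a) − v_p(b): v_7(8/3087) = 0 − 3 = -3.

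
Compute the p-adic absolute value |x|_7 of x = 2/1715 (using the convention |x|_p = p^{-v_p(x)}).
|2/1715|_7 = 343

Step 1 — compute v_7(x) by factoring powers of 7 out of the numerator and denominator: v_7(2/1715) = -3. Step 2 — apply |x|_p = p^{-v_p(x)} = 7^{3} = 343.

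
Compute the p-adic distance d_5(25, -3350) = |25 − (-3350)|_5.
d_5(25, -3350) = 1/125

Step 1 — x − y = 25 − (-3350) = 3375. Step 2 — v_5(3375) = 3 (factor: 3375 = (5^3 · 27); the sign does not affect v_p). Step 3 — |x − y|_5 = 5^{-3} = 1/125.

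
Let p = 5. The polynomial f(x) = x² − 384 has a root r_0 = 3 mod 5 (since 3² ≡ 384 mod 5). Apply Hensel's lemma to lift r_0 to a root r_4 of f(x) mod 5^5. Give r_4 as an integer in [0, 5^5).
r_4 = 1628 (mod 3125)

Hensel's recurrence: r_{i+1} = r_i − f(r_i)·(f′(r_i))^{-1} mod 5^{i+2}, with f′(x) = 2x. Iterate:
  r_0 = 3 (mod 5)
  r_1 = 3 (mod 25)
  r_2 = 3 (mod 125)
  r_3 = 378 (mod 625)
  r_4 = 1628 (mod 3125)
Final: r_4 = 1628, and one checks f(r_4) ≡ 0 mod 5^5.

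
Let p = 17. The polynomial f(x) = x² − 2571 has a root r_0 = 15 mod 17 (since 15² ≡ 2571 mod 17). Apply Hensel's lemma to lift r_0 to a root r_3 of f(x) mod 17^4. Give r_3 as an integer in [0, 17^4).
r_3 = 37143 (mod 83521)

Hensel's recurrence: r_{i+1} = r_i − f(r_i)·(f′(r_i))^{-1} mod 17^{i+2}, with f′(x) = 2x. Iterate:
  r_0 = 15 (mod 17)
  r_1 = 151 (mod 289)
  r_2 = 2752 (mod 4913)
  r_3 = 37143 (mod 83521)
Final: r_3 = 37143, and one checks f(r_3) ≡ 0 mod 17^4.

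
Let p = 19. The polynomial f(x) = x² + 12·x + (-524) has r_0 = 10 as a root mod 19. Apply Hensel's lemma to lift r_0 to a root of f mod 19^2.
r_1 = 200 (mod 361)

Hensel: r_{i+1} = r_i − f(r_i)·(f′(r_i))^{-1} mod 19^{i+2}, f′(x) = 2x + 12. Iterate:
  r_0 = 10 (mod 19)
  r_1 = 200 (mod 361)
Final: r = 200 satisfies f(r) ≡ 0 mod 19^2.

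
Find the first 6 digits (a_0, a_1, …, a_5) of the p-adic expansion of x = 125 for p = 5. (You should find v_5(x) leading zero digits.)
(a_0, …, a_5) = (0, 0, 0, 1, 0, 0)

v_5(125) = 3, so a_0 = ... = a_2 = 0. Factor out: x = 5^3 · u with u = 1 a unit in ℤ_5. Expand u iteratively via a_{v+i} = u_i mod 5, u_{i+1} = (u_i − a_{v+i})/5:
  u_0 = 1;  a_3 = 1;  u_1 = (u_0 − 1)/5 = 0
  u_1 = 0;  a_4 = 0;  u_2 = (u_1 − 0)/5 = 0
  u_2 = 0;  a_5 = 0;  u_3 = (u_2 − 0)/5 = 0
Digits: (0, 0, 0, 1, 0, 0).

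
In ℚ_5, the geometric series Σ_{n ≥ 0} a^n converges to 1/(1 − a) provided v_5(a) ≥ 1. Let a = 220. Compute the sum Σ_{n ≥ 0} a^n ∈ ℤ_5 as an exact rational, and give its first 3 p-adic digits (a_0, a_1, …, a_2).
Σ a^n = 1/(1 − a) = -1/219;  first 3 digits = (1, 4, 4)

v_5(a) = 1 ≥ 1, so the series converges in ℤ_5 to 1/(1 − a) = 1/(1 − 220) = -1/219. Expand this rational in ℤ_5: compute digits iteratively via d_i = x_i mod 5, x_{i+1} = (x_i − d_i)/5. The first 3 digits are (1, 4, 4).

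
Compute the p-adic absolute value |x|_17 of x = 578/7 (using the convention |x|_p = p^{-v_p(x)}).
|578/7|_17 = 1/289

Step 1 — compute v_17(x) by factoring powers of 17 out of the numerator and denominator: v_17(578/7) = 2. Step 2 — apply |x|_p = p^{-v_p(x)} = 17^{-2} = 1/289.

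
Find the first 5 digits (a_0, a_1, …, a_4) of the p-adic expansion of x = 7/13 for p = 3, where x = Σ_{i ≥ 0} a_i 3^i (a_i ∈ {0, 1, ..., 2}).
(a_0, …, a_4) = (1, 1, 1, 0, 1)

v_3(7/13) = 0 (numerator and denominator both coprime to 3), so x ∈ ℤ_3^×. Compute digits iteratively via a_i = x_i mod 3, x_{i+1} = (x_i − a_i)/3, with x_0 = x:
  x_0 = 7/13;  a_0 = 1;  x_1 = (x_0 − 1)/3 = -2/13
  x_1 = -2/13;  a_1 = 1;  x_2 = (x_1 − 1)/3 = -5/13
  x_2 = -5/13;  a_2 = 1;  x_3 = (x_2 − 1)/3 = -6/13
  x_3 = -6/13;  a_3 = 0;  x_4 = (x_3 − 0)/3 = -2/13
  x_4 = -2/13;  a_4 = 1;  x_5 = (x_4 − 1)/3 = -5/13
Digits: (1, 1, 1, 0, 1).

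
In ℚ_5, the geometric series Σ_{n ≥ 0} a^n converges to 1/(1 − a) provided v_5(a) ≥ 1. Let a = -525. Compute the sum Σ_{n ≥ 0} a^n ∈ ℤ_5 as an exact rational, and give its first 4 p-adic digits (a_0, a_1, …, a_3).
Σ a^n = 1/(1 − a) = 1/526;  first 4 digits = (1, 0, 4, 0)

v_5(a) = 2 ≥ 1, so the series converges in ℤ_5 to 1/(1 − a) = 1/(1 − (-525)) = 1/526. Expand this rational in ℤ_5: compute digits iteratively via d_i = x_i mod 5, x_{i+1} = (x_i − d_i)/5. The first 4 digits are (1, 0, 4, 0).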